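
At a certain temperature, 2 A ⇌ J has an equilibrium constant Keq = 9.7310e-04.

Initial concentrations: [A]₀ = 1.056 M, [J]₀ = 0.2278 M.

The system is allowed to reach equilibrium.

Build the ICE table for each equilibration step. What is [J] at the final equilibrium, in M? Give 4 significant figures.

[J]_eq = 0.00221 M

Q₀ = 0.2043 vs Keq = 9.7310e-04 ⇒ Q>K, reverse
Step 1:
                   A          J
  I            1.056     0.2278
  C           0.4512    -0.2256
  E            1.507    0.00221
  solve Keq expr → x = -0.2256; check Q = 9.7310e-04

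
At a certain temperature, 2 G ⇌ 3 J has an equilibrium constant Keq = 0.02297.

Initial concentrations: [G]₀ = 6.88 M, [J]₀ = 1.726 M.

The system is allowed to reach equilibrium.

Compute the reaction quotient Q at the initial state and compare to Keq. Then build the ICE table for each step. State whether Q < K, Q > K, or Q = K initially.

Q₀ = 0.1086; Q > K (proceeds reverse)

Q₀ = 0.1086 vs Keq = 0.02297 ⇒ Q>K, reverse
Step 1:
                   G          J
  I             6.88      1.726
  C           0.4365    -0.6547
  E            7.316      1.071
  solve Keq expr → x = -0.2182; check Q = 0.02297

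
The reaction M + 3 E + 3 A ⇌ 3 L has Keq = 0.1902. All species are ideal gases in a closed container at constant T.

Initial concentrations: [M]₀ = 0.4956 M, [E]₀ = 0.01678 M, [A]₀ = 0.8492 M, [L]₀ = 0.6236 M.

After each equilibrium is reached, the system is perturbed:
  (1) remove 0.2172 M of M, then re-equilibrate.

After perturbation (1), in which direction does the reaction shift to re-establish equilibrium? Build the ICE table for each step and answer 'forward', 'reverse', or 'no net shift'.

Direction: reverse

Q₀ = 1.6911e+05 vs Keq = 0.1902 ⇒ Q>K, reverse
Step 1:
                    M           E           A           L
  init         0.4956     0.01678      0.8492      0.6236
  Δ            0.1274      0.3822      0.3822     -0.3822
  eq            0.623       0.399       1.231      0.2414
  solve Keq expr → x = -0.1274; check Q = 0.1902
Then remove 0.2172 M of M.
Step 2:
                    M           E           A           L
  init         0.4058       0.399       1.231      0.2414
  Δ          0.006078     0.01823     0.01823    -0.01823
  eq           0.4119      0.4173        1.25      0.2231
  solve Keq expr → x = -0.006078; check Q = 0.1902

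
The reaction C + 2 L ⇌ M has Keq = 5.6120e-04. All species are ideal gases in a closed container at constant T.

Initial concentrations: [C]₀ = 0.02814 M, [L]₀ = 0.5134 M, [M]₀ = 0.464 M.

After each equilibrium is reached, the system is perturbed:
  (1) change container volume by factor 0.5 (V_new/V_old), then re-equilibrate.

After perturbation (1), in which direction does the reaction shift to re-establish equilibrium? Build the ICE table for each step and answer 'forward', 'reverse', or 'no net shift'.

Q₀ = 62.56 vs Keq = 5.6120e-04 ⇒ Q>K, reverse
Step 1:
                  C         L         M
  Initial   0.02814    0.5134     0.464
  Change     0.4634    0.9269   -0.4634
  Equil      0.4916      1.44 5.7224e-04
  solve Keq expr → x = -0.4634; check Q = 5.6120e-04
Then change container volume by factor 0.5 (V_new/V_old).
Step 2:
                  C         L         M
  Initial    0.9831     2.881  0.001144
  Change  -0.003396 -0.006792  0.003396
  Equil      0.9797     2.874  0.004541
  solve Keq expr → x = 0.003396; check Q = 5.6120e-04

Direction: forward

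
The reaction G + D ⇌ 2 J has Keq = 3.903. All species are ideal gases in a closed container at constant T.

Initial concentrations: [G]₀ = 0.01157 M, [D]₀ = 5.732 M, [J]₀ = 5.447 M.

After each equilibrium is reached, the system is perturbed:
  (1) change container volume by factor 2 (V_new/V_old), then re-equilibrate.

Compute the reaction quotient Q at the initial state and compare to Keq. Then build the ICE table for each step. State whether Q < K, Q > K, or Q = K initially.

Q₀ = 447.4; Q > K (proceeds reverse)

Q₀ = 447.4 vs Keq = 3.903 ⇒ Q>K, reverse
Step 1:
                   G          D          J
  Initial    0.01157      5.732      5.447
  Change      0.6663     0.6663     -1.333
  Equil       0.6779      6.398      4.114
  solve Keq expr → x = -0.6663; check Q = 3.903
Then change container volume by factor 2 (V_new/V_old).
Step 2:
                   G          D          J
  Initial     0.3389      3.199      2.057
  Change           0          0          0
  Equil       0.3389      3.199      2.057
  solve Keq expr → x = 0; check Q = 3.903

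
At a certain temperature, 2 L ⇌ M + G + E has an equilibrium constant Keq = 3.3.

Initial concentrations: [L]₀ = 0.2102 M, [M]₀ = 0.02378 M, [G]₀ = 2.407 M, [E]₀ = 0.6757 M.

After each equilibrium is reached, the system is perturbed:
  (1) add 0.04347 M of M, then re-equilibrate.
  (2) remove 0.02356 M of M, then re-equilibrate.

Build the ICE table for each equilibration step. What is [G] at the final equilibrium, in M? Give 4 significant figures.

[G]_eq = 2.424 M

Q₀ = 0.8753 vs Keq = 3.3 ⇒ Q<K, forward
Step 1:
                   L          M          G          E
  init        0.2102    0.02378      2.407     0.6757
  Δ         -0.05079    0.02539    0.02539    0.02539
  eq          0.1594    0.04917      2.432     0.7011
  solve Keq expr → x = 0.02539; check Q = 3.3
Then add 0.04347 M of M.
Step 2:
                   L          M          G          E
  init        0.1594    0.09264      2.432     0.7011
  Δ           0.0347   -0.01735   -0.01735   -0.01735
  eq          0.1941     0.0753      2.415     0.6837
  solve Keq expr → x = -0.01735; check Q = 3.3
Then remove 0.02356 M of M.
Step 3:
                   L          M          G          E
  init        0.1941    0.05174      2.415     0.6837
  Δ         -0.01817   0.009084   0.009084   0.009084
  eq          0.1759    0.06082      2.424     0.6928
  solve Keq expr → x = 0.009084; check Q = 3.3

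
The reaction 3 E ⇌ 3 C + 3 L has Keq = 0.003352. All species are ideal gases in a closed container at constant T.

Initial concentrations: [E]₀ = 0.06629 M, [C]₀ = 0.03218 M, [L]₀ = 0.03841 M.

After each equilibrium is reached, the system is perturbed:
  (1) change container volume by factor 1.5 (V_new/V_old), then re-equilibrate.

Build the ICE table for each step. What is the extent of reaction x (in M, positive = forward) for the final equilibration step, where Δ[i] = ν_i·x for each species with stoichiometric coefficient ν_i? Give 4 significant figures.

Q₀ = 6.4826e-06 vs Keq = 0.003352 ⇒ Q<K, forward
Step 1:
                    E           C           L
  Initial     0.06629     0.03218     0.03841
  Change     -0.03414     0.03414     0.03414
  Equil       0.03215     0.06632     0.07255
  solve Keq expr → x = 0.01138; check Q = 0.003352
Then change container volume by factor 1.5 (V_new/V_old).
Step 2:
                    E           C           L
  Initial     0.02143     0.04421     0.04837
  Change    -0.004336    0.004336    0.004336
  Equil        0.0171     0.04855      0.0527
  solve Keq expr → x = 0.001445; check Q = 0.003352

x = 0.001445 M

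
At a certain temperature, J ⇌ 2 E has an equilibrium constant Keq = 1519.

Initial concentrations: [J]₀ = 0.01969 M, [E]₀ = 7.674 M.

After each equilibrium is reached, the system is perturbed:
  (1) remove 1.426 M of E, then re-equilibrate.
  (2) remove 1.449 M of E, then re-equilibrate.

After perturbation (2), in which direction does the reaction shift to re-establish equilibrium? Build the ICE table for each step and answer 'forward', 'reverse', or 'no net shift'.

Direction: forward

Q₀ = 2991 vs Keq = 1519 ⇒ Q>K, reverse
Step 1:
                  J         E
  I         0.01969     7.674
  C          0.0187   -0.0374
  E         0.03839     7.637
  solve Keq expr → x = -0.0187; check Q = 1519
Then remove 1.426 M of E.
Step 2:
                  J         E
  I         0.03839     6.211
  C        -0.01279   0.02558
  E          0.0256     6.236
  solve Keq expr → x = 0.01279; check Q = 1519
Then remove 1.449 M of E.
Step 3:
                  J         E
  I          0.0256     4.787
  C        -0.01038   0.02077
  E         0.01522     4.808
  solve Keq expr → x = 0.01038; check Q = 1519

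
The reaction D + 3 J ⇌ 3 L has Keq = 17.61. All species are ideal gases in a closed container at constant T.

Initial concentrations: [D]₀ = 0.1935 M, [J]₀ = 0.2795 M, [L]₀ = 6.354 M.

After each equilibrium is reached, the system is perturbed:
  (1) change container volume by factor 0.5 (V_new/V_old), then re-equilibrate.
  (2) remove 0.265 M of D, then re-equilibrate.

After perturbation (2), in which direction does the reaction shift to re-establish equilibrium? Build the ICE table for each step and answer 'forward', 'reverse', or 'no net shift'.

Direction: reverse

Q₀ = 6.0718e+04 vs Keq = 17.61 ⇒ Q>K, reverse
Step 1:
                  D         J         L
  Initial    0.1935    0.2795     6.354
  Change     0.5629     1.689    -1.689
  Equil      0.7564     1.968     4.665
  solve Keq expr → x = -0.5629; check Q = 17.61
Then change container volume by factor 0.5 (V_new/V_old).
Step 2:
                  D         J         L
  Initial     1.513     3.936     9.331
  Change    -0.1695   -0.5086    0.5086
  Equil       1.343     3.428     9.839
  solve Keq expr → x = 0.1695; check Q = 17.61
Then remove 0.265 M of D.
Step 3:
                  D         J         L
  Initial     1.078     3.428     9.839
  Change    0.04996    0.1499   -0.1499
  Equil       1.128     3.578     9.689
  solve Keq expr → x = -0.04996; check Q = 17.61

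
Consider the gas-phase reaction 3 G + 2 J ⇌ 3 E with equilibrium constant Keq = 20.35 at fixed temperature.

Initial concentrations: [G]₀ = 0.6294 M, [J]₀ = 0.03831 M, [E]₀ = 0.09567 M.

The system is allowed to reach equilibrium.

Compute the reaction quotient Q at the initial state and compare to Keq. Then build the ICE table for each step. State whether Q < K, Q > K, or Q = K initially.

Q₀ = 2.393 vs Keq = 20.35 ⇒ Q<K, forward
Step 1:
                    G           J           E
  I            0.6294     0.03831     0.09567
  C          -0.02694    -0.01796     0.02694
  E            0.6025     0.02035      0.1226
  solve Keq expr → x = 0.008979; check Q = 20.35

Q₀ = 2.393; Q < K (proceeds forward)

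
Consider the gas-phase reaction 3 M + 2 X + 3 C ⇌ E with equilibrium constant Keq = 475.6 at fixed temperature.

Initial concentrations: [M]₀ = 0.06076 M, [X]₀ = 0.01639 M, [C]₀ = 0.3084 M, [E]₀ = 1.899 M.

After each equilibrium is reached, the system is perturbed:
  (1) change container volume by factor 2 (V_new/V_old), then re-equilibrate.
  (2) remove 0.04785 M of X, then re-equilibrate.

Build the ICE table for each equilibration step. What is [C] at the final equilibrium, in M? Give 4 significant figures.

[C]_eq = 0.6051 M

Q₀ = 1.0744e+09 vs Keq = 475.6 ⇒ Q>K, reverse
Step 1:
                   M          X          C          E
  Initial    0.06076    0.01639     0.3084      1.899
  Change      0.4187     0.2791     0.4187    -0.1396
  Equil       0.4794     0.2955     0.7271      1.759
  solve Keq expr → x = -0.1396; check Q = 475.6
Then change container volume by factor 2 (V_new/V_old).
Step 2:
                   M          X          C          E
  Initial     0.2397     0.1478     0.3635     0.8797
  Change      0.2208     0.1472     0.2208   -0.07359
  Equil       0.4605     0.2949     0.5843     0.8061
  solve Keq expr → x = -0.07359; check Q = 475.6
Then remove 0.04785 M of X.
Step 3:
                   M          X          C          E
  Initial     0.4605     0.2471     0.5843     0.8061
  Change     0.02072    0.01382    0.02072  -0.006908
  Equil       0.4812     0.2609     0.6051     0.7992
  solve Keq expr → x = -0.006908; check Q = 475.6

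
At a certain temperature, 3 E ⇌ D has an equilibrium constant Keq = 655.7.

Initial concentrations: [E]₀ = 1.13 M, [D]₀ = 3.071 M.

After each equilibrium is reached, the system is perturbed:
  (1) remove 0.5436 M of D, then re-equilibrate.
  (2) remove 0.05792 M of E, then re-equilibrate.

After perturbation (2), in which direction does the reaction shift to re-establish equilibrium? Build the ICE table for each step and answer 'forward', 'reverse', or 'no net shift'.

Q₀ = 2.128 vs Keq = 655.7 ⇒ Q<K, forward
Step 1:
                   E          D
  I             1.13      3.071
  C          -0.9571      0.319
  E           0.1729       3.39
  solve Keq expr → x = 0.319; check Q = 655.7
Then remove 0.5436 M of D.
Step 2:
                   E          D
  I           0.1729      2.846
  C        -0.009724   0.003241
  E           0.1632       2.85
  solve Keq expr → x = 0.003241; check Q = 655.7
Then remove 0.05792 M of E.
Step 3:
                   E          D
  I           0.1053       2.85
  C          0.05755   -0.01918
  E           0.1628       2.83
  solve Keq expr → x = -0.01918; check Q = 655.7

Direction: reverse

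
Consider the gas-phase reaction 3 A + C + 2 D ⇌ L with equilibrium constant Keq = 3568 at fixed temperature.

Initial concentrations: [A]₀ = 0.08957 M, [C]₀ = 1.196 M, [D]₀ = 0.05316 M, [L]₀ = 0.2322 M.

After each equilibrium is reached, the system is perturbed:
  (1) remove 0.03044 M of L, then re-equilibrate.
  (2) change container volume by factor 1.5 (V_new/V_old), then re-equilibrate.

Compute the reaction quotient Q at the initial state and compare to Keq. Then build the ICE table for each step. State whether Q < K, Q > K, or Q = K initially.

Q₀ = 9.5603e+04 vs Keq = 3568 ⇒ Q>K, reverse
Step 1:
                   A          C          D          L
  I          0.08957      1.196    0.05316     0.2322
  C          0.07508    0.02503    0.05005   -0.02503
  E           0.1647      1.221     0.1032     0.2072
  solve Keq expr → x = -0.02503; check Q = 3568
Then remove 0.03044 M of L.
Step 2:
                   A          C          D          L
  I           0.1647      1.221     0.1032     0.1767
  C        -0.004708  -0.001569  -0.003139   0.001569
  E           0.1599      1.219     0.1001     0.1783
  solve Keq expr → x = 0.001569; check Q = 3568
Then change container volume by factor 1.5 (V_new/V_old).
Step 3:
                   A          C          D          L
  I           0.1066      0.813    0.06672     0.1189
  C          0.04704    0.01568    0.03136   -0.01568
  E           0.1537     0.8287    0.09807     0.1032
  solve Keq expr → x = -0.01568; check Q = 3568

Q₀ = 9.5603e+04; Q > K (proceeds reverse)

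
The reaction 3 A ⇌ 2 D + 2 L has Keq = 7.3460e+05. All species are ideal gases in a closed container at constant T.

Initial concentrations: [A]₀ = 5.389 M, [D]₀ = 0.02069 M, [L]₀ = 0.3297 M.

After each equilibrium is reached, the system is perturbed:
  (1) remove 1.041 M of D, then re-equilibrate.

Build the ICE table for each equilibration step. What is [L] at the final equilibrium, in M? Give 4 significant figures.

Q₀ = 2.9733e-07 vs Keq = 7.3460e+05 ⇒ Q<K, forward
Step 1:
                    A           D           L
  init          5.389     0.02069      0.3297
  Δ            -5.325        3.55        3.55
  eq          0.06393       3.571        3.88
  solve Keq expr → x = 1.775; check Q = 7.3460e+05
Then remove 1.041 M of D.
Step 2:
                    A           D           L
  init        0.06393        2.53        3.88
  Δ          -0.01293    0.008622    0.008622
  eq            0.051       2.538       3.888
  solve Keq expr → x = 0.004311; check Q = 7.3460e+05

[L]_eq = 3.888 M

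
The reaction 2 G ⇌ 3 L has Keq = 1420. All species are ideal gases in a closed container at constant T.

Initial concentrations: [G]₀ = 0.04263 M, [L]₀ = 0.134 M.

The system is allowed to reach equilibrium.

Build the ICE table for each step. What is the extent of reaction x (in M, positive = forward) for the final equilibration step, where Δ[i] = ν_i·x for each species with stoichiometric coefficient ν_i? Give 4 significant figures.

x = 0.02018 M

Q₀ = 1.324 vs Keq = 1420 ⇒ Q<K, forward
Step 1:
                  G         L
  init      0.04263     0.134
  Δ        -0.04035   0.06053
  eq       0.002277    0.1945
  solve Keq expr → x = 0.02018; check Q = 1420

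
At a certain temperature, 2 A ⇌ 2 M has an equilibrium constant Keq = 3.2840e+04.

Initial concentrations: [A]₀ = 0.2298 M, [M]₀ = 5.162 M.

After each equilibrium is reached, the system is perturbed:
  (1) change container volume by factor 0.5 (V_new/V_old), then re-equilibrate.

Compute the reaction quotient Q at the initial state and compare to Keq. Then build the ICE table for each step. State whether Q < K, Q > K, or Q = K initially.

Q₀ = 504.6; Q < K (proceeds forward)

Q₀ = 504.6 vs Keq = 3.2840e+04 ⇒ Q<K, forward
Step 1:
                  A         M
  init       0.2298     5.162
  Δ         -0.2002    0.2002
  eq        0.02959     5.362
  solve Keq expr → x = 0.1001; check Q = 3.2840e+04
Then change container volume by factor 0.5 (V_new/V_old).
Step 2:
                  A         M
  init      0.05918     10.72
  Δ               0         0
  eq        0.05918     10.72
  solve Keq expr → x = 0; check Q = 3.2840e+04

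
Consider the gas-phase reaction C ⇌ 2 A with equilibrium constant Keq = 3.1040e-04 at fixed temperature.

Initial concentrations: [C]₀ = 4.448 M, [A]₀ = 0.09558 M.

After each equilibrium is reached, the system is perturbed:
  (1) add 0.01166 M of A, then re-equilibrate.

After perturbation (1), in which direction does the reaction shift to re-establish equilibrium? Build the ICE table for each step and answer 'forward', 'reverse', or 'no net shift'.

Direction: reverse

Q₀ = 0.002054 vs Keq = 3.1040e-04 ⇒ Q>K, reverse
Step 1:
                   C          A
  I            4.448    0.09558
  C          0.02915    -0.0583
  E            4.477    0.03728
  solve Keq expr → x = -0.02915; check Q = 3.1040e-04
Then add 0.01166 M of A.
Step 2:
                   C          A
  I            4.477    0.04894
  C         0.005818   -0.01164
  E            4.483     0.0373
  solve Keq expr → x = -0.005818; check Q = 3.1040e-04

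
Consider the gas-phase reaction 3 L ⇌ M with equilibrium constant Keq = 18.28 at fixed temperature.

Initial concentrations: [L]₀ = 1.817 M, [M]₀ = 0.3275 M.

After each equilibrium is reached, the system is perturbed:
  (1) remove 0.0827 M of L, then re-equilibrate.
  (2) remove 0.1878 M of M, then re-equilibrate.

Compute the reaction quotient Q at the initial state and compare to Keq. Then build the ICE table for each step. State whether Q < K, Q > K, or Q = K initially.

Q₀ = 0.05459 vs Keq = 18.28 ⇒ Q<K, forward
Step 1:
                   L          M
  init         1.817     0.3275
  Δ           -1.462     0.4875
  eq          0.3546      0.815
  solve Keq expr → x = 0.4875; check Q = 18.28
Then remove 0.0827 M of L.
Step 2:
                   L          M
  init        0.2719      0.815
  Δ          0.07885   -0.02628
  eq          0.3507     0.7887
  solve Keq expr → x = -0.02628; check Q = 18.28
Then remove 0.1878 M of M.
Step 3:
                   L          M
  init        0.3507     0.6009
  Δ         -0.02871   0.009568
  eq           0.322     0.6105
  solve Keq expr → x = 0.009568; check Q = 18.28

Q₀ = 0.05459; Q < K (proceeds forward)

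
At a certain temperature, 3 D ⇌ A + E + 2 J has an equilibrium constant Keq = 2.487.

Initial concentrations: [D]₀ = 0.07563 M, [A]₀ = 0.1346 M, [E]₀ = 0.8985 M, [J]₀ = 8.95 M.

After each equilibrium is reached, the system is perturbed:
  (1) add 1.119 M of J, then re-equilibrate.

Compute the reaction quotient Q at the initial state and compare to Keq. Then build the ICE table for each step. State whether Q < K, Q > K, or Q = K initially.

Q₀ = 2.2394e+04 vs Keq = 2.487 ⇒ Q>K, reverse
Step 1:
                  D         A         E         J
  init      0.07563    0.1346    0.8985      8.95
  Δ          0.3908   -0.1303   -0.1303   -0.2605
  eq         0.4664  0.004349    0.7682     8.689
  solve Keq expr → x = -0.1303; check Q = 2.487
Then add 1.119 M of J.
Step 2:
                  D         A         E         J
  init       0.4664  0.004349    0.7682     9.808
  Δ        0.002618 -8.7275e-04 -8.7275e-04 -0.001746
  eq          0.469  0.003476    0.7674     9.807
  solve Keq expr → x = -8.7275e-04; check Q = 2.487

Q₀ = 2.2394e+04; Q > K (proceeds reverse)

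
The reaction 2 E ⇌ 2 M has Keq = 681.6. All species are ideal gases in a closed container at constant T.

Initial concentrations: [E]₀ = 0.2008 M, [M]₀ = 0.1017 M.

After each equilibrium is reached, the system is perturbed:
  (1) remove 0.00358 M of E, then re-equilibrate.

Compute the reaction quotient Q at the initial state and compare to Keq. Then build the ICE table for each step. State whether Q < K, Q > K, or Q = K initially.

Q₀ = 0.2565; Q < K (proceeds forward)

Q₀ = 0.2565 vs Keq = 681.6 ⇒ Q<K, forward
Step 1:
                    E           M
  I            0.2008      0.1017
  C           -0.1896      0.1896
  E           0.01116      0.2913
  solve Keq expr → x = 0.09482; check Q = 681.6
Then remove 0.00358 M of E.
Step 2:
                    E           M
  I          0.007579      0.2913
  C          0.003448   -0.003448
  E           0.01103      0.2879
  solve Keq expr → x = -0.001724; check Q = 681.6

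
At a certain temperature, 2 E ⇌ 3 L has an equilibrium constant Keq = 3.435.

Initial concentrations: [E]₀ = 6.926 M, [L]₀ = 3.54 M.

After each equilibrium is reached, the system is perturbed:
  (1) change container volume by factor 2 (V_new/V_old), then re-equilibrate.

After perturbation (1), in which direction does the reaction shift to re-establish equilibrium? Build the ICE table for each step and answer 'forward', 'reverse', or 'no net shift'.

Direction: forward

Q₀ = 0.9248 vs Keq = 3.435 ⇒ Q<K, forward
Step 1:
                  E         L
  init        6.926      3.54
  Δ         -0.9518     1.428
  eq          5.974     4.968
  solve Keq expr → x = 0.4759; check Q = 3.435
Then change container volume by factor 2 (V_new/V_old).
Step 2:
                  E         L
  init        2.987     2.484
  Δ         -0.2921    0.4381
  eq          2.695     2.922
  solve Keq expr → x = 0.146; check Q = 3.435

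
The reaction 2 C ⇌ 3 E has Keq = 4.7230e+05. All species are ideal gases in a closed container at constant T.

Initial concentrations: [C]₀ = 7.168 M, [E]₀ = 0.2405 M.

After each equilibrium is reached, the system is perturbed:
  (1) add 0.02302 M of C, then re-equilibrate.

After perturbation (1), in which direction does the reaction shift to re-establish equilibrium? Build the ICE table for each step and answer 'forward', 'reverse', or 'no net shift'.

Q₀ = 2.7074e-04 vs Keq = 4.7230e+05 ⇒ Q<K, forward
Step 1:
                   C          E
  init         7.168     0.2405
  Δ           -7.116      10.67
  eq         0.05246      10.91
  solve Keq expr → x = 3.558; check Q = 4.7230e+05
Then add 0.02302 M of C.
Step 2:
                   C          E
  init       0.07548      10.91
  Δ         -0.02277    0.03416
  eq         0.05271      10.95
  solve Keq expr → x = 0.01139; check Q = 4.7230e+05

Direction: forward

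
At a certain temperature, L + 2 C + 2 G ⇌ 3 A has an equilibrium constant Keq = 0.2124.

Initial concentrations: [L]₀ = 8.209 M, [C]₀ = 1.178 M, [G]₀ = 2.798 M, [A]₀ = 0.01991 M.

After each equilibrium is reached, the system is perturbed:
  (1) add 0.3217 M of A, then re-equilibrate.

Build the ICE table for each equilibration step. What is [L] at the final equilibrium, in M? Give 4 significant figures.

[L]_eq = 7.888 M

Q₀ = 8.8499e-08 vs Keq = 0.2124 ⇒ Q<K, forward
Step 1:
                   L          C          G          A
  I            8.209      1.178      2.798    0.01991
  C          -0.3666    -0.7333    -0.7333        1.1
  E            7.842     0.4447      2.065       1.12
  solve Keq expr → x = 0.3666; check Q = 0.2124
Then add 0.3217 M of A.
Step 2:
                   L          C          G          A
  I            7.842     0.4447      2.065      1.442
  C          0.04518    0.09036    0.09036    -0.1355
  E            7.888     0.5351      2.155      1.306
  solve Keq expr → x = -0.04518; check Q = 0.2124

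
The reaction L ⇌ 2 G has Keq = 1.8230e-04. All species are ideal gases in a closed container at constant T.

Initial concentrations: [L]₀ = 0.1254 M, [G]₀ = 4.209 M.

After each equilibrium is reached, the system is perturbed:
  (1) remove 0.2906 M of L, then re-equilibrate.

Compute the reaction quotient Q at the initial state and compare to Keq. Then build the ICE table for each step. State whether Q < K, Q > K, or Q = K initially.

Q₀ = 141.3; Q > K (proceeds reverse)

Q₀ = 141.3 vs Keq = 1.8230e-04 ⇒ Q>K, reverse
Step 1:
                   L          G
  Initial     0.1254      4.209
  Change       2.094     -4.189
  Equil         2.22    0.02012
  solve Keq expr → x = -2.094; check Q = 1.8230e-04
Then remove 0.2906 M of L.
Step 2:
                   L          G
  Initial      1.929    0.02012
  Change  6.7980e-04   -0.00136
  Equil         1.93    0.01876
  solve Keq expr → x = -6.7980e-04; check Q = 1.8230e-04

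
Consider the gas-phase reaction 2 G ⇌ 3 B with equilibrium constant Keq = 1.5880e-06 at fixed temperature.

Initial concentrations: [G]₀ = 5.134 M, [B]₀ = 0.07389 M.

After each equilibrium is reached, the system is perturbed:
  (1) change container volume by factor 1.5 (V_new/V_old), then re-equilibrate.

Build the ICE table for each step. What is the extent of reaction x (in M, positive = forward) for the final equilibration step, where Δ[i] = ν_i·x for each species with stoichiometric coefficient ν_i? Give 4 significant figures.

x = 0.001117 M

Q₀ = 1.5305e-05 vs Keq = 1.5880e-06 ⇒ Q>K, reverse
Step 1:
                  G         B
  I           5.134   0.07389
  C         0.02603  -0.03905
  E            5.16   0.03484
  solve Keq expr → x = -0.01302; check Q = 1.5880e-06
Then change container volume by factor 1.5 (V_new/V_old).
Step 2:
                  G         B
  I            3.44   0.02323
  C       -0.002233   0.00335
  E           3.438   0.02657
  solve Keq expr → x = 0.001117; check Q = 1.5880e-06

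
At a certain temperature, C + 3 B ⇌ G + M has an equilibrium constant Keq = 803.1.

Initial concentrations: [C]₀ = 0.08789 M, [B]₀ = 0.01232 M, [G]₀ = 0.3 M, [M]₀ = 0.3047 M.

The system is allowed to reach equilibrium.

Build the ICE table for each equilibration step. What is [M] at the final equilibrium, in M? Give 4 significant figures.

Q₀ = 5.5619e+05 vs Keq = 803.1 ⇒ Q>K, reverse
Step 1:
                   C          B          G          M
  I          0.08789    0.01232        0.3     0.3047
  C           0.0271    0.08129    -0.0271    -0.0271
  E            0.115    0.09361     0.2729     0.2776
  solve Keq expr → x = -0.0271; check Q = 803.1

[M]_eq = 0.2776 M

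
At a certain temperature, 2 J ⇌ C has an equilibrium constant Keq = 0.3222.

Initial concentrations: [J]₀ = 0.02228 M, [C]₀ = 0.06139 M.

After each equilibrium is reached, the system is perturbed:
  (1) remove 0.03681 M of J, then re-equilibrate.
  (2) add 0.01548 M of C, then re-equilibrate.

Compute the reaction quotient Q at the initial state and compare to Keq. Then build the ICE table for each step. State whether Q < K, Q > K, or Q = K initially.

Q₀ = 123.7; Q > K (proceeds reverse)

Q₀ = 123.7 vs Keq = 0.3222 ⇒ Q>K, reverse
Step 1:
                   J          C
  Initial    0.02228    0.06139
  Change      0.1113   -0.05564
  Equil       0.1336   0.005748
  solve Keq expr → x = -0.05564; check Q = 0.3222
Then remove 0.03681 M of J.
Step 2:
                   J          C
  Initial    0.09675   0.005748
  Change    0.004844  -0.002422
  Equil       0.1016   0.003326
  solve Keq expr → x = -0.002422; check Q = 0.3222
Then add 0.01548 M of C.
Step 3:
                   J          C
  Initial     0.1016    0.01881
  Change     0.02696   -0.01348
  Equil       0.1286   0.005325
  solve Keq expr → x = -0.01348; check Q = 0.3222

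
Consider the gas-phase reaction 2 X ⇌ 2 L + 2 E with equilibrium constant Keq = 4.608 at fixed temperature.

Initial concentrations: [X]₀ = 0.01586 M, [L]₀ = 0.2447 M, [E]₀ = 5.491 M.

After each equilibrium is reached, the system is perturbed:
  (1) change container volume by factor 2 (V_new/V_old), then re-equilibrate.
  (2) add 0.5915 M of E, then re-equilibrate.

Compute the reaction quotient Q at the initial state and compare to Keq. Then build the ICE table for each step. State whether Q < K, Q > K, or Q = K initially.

Q₀ = 7177; Q > K (proceeds reverse)

Q₀ = 7177 vs Keq = 4.608 ⇒ Q>K, reverse
Step 1:
                    X           L           E
  init        0.01586      0.2447       5.491
  Δ            0.1698     -0.1698     -0.1698
  eq           0.1857      0.0749       5.321
  solve Keq expr → x = -0.0849; check Q = 4.608
Then change container volume by factor 2 (V_new/V_old).
Step 2:
                    X           L           E
  init        0.09283     0.03745       2.661
  Δ          -0.02048     0.02048     0.02048
  eq          0.07235     0.05793       2.681
  solve Keq expr → x = 0.01024; check Q = 4.608
Then add 0.5915 M of E.
Step 3:
                    X           L           E
  init        0.07235     0.05793       3.273
  Δ          0.006263   -0.006263   -0.006263
  eq          0.07861     0.05167       3.266
  solve Keq expr → x = -0.003132; check Q = 4.608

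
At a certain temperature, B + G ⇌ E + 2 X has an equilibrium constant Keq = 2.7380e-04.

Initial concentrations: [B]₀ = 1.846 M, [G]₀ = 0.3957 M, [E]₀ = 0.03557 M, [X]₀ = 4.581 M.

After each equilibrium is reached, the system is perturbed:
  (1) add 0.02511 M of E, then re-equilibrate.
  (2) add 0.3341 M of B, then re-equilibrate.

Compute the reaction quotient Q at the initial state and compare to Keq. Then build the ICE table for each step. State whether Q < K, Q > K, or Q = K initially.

Q₀ = 1.022; Q > K (proceeds reverse)

Q₀ = 1.022 vs Keq = 2.7380e-04 ⇒ Q>K, reverse
Step 1:
                   B          G          E          X
  init         1.846     0.3957    0.03557      4.581
  Δ          0.03556    0.03556   -0.03556   -0.07112
  eq           1.882     0.4313 1.0923e-05       4.51
  solve Keq expr → x = -0.03556; check Q = 2.7380e-04
Then add 0.02511 M of E.
Step 2:
                   B          G          E          X
  init         1.882     0.4313    0.02512       4.51
  Δ          0.02511    0.02511   -0.02511   -0.05022
  eq           1.907     0.4564 1.1979e-05       4.46
  solve Keq expr → x = -0.02511; check Q = 2.7380e-04
Then add 0.3341 M of B.
Step 3:
                   B          G          E          X
  init         2.241     0.4564 1.1979e-05       4.46
  Δ       -2.0989e-06 -2.0989e-06 2.0989e-06 4.1979e-06
  eq           2.241     0.4564 1.4078e-05       4.46
  solve Keq expr → x = 2.0989e-06; check Q = 2.7380e-04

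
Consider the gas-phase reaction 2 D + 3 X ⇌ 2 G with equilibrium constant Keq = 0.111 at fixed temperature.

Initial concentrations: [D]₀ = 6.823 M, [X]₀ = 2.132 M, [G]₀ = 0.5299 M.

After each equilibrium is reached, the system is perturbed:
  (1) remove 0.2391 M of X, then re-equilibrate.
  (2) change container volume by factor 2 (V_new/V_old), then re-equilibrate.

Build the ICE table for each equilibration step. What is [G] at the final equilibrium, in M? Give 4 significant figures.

[G]_eq = 0.4948 M

Q₀ = 6.2241e-04 vs Keq = 0.111 ⇒ Q<K, forward
Step 1:
                  D         X         G
  I           6.823     2.132    0.5299
  C         -0.8874    -1.331    0.8874
  E           5.936    0.8009     1.417
  solve Keq expr → x = 0.4437; check Q = 0.111
Then remove 0.2391 M of X.
Step 2:
                  D         X         G
  I           5.936    0.5618     1.417
  C          0.1216    0.1825   -0.1216
  E           6.057    0.7442     1.296
  solve Keq expr → x = -0.06082; check Q = 0.111
Then change container volume by factor 2 (V_new/V_old).
Step 3:
                  D         X         G
  I           3.029    0.3721    0.6478
  C          0.1531    0.2296   -0.1531
  E           3.182    0.6017    0.4948
  solve Keq expr → x = -0.07653; check Q = 0.111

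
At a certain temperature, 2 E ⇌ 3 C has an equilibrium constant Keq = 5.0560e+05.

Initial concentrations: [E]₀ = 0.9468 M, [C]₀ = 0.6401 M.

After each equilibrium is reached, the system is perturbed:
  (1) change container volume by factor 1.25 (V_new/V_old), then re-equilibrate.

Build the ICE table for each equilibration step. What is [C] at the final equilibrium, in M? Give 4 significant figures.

[C]_eq = 1.644 M

Q₀ = 0.2926 vs Keq = 5.0560e+05 ⇒ Q<K, forward
Step 1:
                    E           C
  I            0.9468      0.6401
  C           -0.9427       1.414
  E           0.00414       2.054
  solve Keq expr → x = 0.4713; check Q = 5.0560e+05
Then change container volume by factor 1.25 (V_new/V_old).
Step 2:
                    E           C
  I          0.003312       1.643
  C       -3.4826e-04  5.2240e-04
  E          0.002964       1.644
  solve Keq expr → x = 1.7413e-04; check Q = 5.0560e+05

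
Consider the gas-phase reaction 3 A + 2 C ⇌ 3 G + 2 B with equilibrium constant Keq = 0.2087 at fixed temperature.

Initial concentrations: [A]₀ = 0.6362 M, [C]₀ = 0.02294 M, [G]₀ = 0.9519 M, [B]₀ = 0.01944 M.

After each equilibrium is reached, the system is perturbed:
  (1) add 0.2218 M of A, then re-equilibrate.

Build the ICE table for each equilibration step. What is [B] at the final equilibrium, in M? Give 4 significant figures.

[B]_eq = 0.01222 M

Q₀ = 2.405 vs Keq = 0.2087 ⇒ Q>K, reverse
Step 1:
                   A          C          G          B
  init        0.6362    0.02294     0.9519    0.01944
  Δ          0.01582    0.01055   -0.01582   -0.01055
  eq           0.652    0.03349     0.9361   0.008893
  solve Keq expr → x = -0.005273; check Q = 0.2087
Then add 0.2218 M of A.
Step 2:
                   A          C          G          B
  init        0.8738    0.03349     0.9361   0.008893
  Δ        -0.004993  -0.003329   0.004993   0.003329
  eq          0.8688    0.03016     0.9411    0.01222
  solve Keq expr → x = 0.001664; check Q = 0.2087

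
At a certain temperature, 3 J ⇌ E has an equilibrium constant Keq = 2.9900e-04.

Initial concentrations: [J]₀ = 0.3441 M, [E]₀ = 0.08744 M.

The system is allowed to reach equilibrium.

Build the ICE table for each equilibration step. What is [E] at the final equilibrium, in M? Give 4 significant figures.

Q₀ = 2.146 vs Keq = 2.9900e-04 ⇒ Q>K, reverse
Step 1:
                   J          E
  I           0.3441    0.08744
  C           0.2621   -0.08737
  E           0.6062 6.6614e-05
  solve Keq expr → x = -0.08737; check Q = 2.9900e-04

[E]_eq = 6.6614e-05 M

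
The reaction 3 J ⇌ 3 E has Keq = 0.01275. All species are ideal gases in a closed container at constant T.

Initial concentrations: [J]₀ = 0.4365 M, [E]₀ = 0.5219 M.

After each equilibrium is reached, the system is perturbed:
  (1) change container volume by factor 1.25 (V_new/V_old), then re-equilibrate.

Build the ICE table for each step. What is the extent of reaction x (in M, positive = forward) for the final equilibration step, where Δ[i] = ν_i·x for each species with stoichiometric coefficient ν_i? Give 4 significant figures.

Q₀ = 1.709 vs Keq = 0.01275 ⇒ Q>K, reverse
Step 1:
                  J         E
  init       0.4365    0.5219
  Δ          0.3404   -0.3404
  eq         0.7769    0.1815
  solve Keq expr → x = -0.1135; check Q = 0.01275
Then change container volume by factor 1.25 (V_new/V_old).
Step 2:
                  J         E
  init       0.6215    0.1452
  Δ               0         0
  eq         0.6215    0.1452
  solve Keq expr → x = 0; check Q = 0.01275

x = 0 M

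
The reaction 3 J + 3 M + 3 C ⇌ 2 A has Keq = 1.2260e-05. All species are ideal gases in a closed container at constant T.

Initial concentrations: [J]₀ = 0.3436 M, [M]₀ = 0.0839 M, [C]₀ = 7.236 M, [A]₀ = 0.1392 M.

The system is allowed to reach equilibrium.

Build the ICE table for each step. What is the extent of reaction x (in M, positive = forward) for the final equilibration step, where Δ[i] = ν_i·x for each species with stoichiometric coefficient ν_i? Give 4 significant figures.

Q₀ = 2.135 vs Keq = 1.2260e-05 ⇒ Q>K, reverse
Step 1:
                  J         M         C         A
  init       0.3436    0.0839     7.236    0.1392
  Δ          0.2022    0.2022    0.2022   -0.1348
  eq         0.5458    0.2861     7.438  0.004384
  solve Keq expr → x = -0.06741; check Q = 1.2260e-05

x = -0.06741 M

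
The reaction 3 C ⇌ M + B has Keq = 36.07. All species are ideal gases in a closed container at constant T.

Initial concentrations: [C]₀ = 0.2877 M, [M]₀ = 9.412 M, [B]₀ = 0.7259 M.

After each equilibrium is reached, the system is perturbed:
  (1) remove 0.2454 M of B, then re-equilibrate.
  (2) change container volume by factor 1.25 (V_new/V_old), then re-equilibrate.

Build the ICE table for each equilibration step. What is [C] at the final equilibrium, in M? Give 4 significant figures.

Q₀ = 286.9 vs Keq = 36.07 ⇒ Q>K, reverse
Step 1:
                   C          M          B
  init        0.2877      9.412     0.7259
  Δ            0.261   -0.08699   -0.08699
  eq          0.5487      9.325     0.6389
  solve Keq expr → x = -0.08699; check Q = 36.07
Then remove 0.2454 M of B.
Step 2:
                   C          M          B
  init        0.5487      9.325     0.3935
  Δ         -0.07212    0.02404    0.02404
  eq          0.4766      9.349     0.4175
  solve Keq expr → x = 0.02404; check Q = 36.07
Then change container volume by factor 1.25 (V_new/V_old).
Step 3:
                   C          M          B
  init        0.3812      7.479      0.334
  Δ          0.02574  -0.008579  -0.008579
  eq           0.407      7.471     0.3255
  solve Keq expr → x = -0.008579; check Q = 36.07

[C]_eq = 0.407 M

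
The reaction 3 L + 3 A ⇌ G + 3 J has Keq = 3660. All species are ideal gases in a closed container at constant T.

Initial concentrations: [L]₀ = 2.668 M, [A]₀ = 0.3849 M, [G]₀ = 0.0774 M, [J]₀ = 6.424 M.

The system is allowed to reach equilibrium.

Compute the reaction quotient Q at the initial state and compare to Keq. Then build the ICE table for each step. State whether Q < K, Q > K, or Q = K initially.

Q₀ = 18.95; Q < K (proceeds forward)

Q₀ = 18.95 vs Keq = 3660 ⇒ Q<K, forward
Step 1:
                  L         A         G         J
  Initial     2.668    0.3849    0.0774     6.424
  Change    -0.2834   -0.2834   0.09447    0.2834
  Equil       2.385    0.1015    0.1719     6.707
  solve Keq expr → x = 0.09447; check Q = 3660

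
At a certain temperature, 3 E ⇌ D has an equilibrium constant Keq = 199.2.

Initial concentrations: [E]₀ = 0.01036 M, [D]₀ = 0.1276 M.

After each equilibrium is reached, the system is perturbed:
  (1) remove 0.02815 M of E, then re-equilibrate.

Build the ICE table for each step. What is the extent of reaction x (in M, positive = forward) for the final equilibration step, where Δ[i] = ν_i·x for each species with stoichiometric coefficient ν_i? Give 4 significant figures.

x = -0.008621 M

Q₀ = 1.1475e+05 vs Keq = 199.2 ⇒ Q>K, reverse
Step 1:
                   E          D
  Initial    0.01036     0.1276
  Change     0.07021    -0.0234
  Equil      0.08057     0.1042
  solve Keq expr → x = -0.0234; check Q = 199.2
Then remove 0.02815 M of E.
Step 2:
                   E          D
  Initial    0.05242     0.1042
  Change     0.02586  -0.008621
  Equil      0.07829    0.09557
  solve Keq expr → x = -0.008621; check Q = 199.2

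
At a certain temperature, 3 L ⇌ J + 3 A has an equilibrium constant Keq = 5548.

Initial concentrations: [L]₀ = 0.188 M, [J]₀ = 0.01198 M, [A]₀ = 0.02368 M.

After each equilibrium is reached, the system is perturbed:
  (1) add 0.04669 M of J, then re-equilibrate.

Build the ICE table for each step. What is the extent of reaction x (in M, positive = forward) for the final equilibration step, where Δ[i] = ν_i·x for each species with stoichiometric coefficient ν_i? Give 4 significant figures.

x = -2.8219e-04 M

Q₀ = 2.3940e-05 vs Keq = 5548 ⇒ Q<K, forward
Step 1:
                    L           J           A
  Initial       0.188     0.01198     0.02368
  Change      -0.1831     0.06104      0.1831
  Equil      0.004883     0.07302      0.2068
  solve Keq expr → x = 0.06104; check Q = 5548
Then add 0.04669 M of J.
Step 2:
                    L           J           A
  Initial    0.004883      0.1197      0.2068
  Change   8.4656e-04 -2.8219e-04 -8.4656e-04
  Equil      0.005729      0.1194       0.206
  solve Keq expr → x = -2.8219e-04; check Q = 5548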